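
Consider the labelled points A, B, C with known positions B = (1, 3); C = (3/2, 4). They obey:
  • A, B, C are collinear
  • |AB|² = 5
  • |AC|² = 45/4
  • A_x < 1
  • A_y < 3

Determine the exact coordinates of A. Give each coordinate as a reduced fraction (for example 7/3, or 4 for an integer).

A = (0, 1)

1. A_x = 0  [[A, B, C are collinear ⇒ -1x+1/2y-1/2=0] ∩ [|A−(1, 3)|²=5]]
2. A_y = 1  [[A, B, C are collinear ⇒ -1x+1/2y-1/2=0] ∩ [|A−(1, 3)|²=5]]
   so A = (0, 1)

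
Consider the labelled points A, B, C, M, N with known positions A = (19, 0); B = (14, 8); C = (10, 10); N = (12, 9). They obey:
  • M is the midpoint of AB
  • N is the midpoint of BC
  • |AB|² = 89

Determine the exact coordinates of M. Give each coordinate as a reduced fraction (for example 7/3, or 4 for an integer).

1. M_x = 33/2  [2·M = A+B = (19, 0)+(14, 8)]
2. M_y = 4  [2·M = A+B = (19, 0)+(14, 8)]
   so M = (33/2, 4)

M = (33/2, 4)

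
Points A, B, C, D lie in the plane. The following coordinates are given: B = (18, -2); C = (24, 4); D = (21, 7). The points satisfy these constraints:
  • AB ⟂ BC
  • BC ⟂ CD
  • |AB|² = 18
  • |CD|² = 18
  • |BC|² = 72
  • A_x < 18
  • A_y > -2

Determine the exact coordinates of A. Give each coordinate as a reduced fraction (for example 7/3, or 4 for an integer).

1. A_x = 15  [[AB ⟂ BC ⇒ -6x-6y+96=0] ∩ [|A−(18, -2)|²=18]]
2. A_y = 1  [[AB ⟂ BC ⇒ -6x-6y+96=0] ∩ [|A−(18, -2)|²=18]]
   so A = (15, 1)

A = (15, 1)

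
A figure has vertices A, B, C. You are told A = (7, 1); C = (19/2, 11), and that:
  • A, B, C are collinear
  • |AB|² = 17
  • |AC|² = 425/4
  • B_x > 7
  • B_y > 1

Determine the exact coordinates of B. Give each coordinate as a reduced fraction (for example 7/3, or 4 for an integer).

1. B_x = 8  [[A, B, C are collinear ⇒ 10x-5/2y-135/2=0] ∩ [|B−(7, 1)|²=17]]
2. B_y = 5  [[A, B, C are collinear ⇒ 10x-5/2y-135/2=0] ∩ [|B−(7, 1)|²=17]]
   so B = (8, 5)

B = (8, 5)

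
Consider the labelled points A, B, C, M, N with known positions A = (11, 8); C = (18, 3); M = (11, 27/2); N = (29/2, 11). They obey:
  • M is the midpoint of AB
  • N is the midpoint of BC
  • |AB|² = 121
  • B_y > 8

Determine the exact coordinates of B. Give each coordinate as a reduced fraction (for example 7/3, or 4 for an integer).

B = (11, 19)

1. B_x = 11  [B = 2·M−A = 2·(11, 27/2)−(11, 8)]
2. B_y = 19  [B = 2·M−A = 2·(11, 27/2)−(11, 8)]
   so B = (11, 19)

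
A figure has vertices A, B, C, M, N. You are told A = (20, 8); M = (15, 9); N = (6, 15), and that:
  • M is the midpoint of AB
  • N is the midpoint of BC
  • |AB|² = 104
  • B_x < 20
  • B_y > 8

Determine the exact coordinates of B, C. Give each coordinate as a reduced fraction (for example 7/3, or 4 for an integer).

B = (10, 10)
C = (2, 20)

1. B_x = 10  [B = 2·M−A = 2·(15, 9)−(20, 8)]
2. B_y = 10  [B = 2·M−A = 2·(15, 9)−(20, 8)]
   so B = (10, 10)
3. C_x = 2  [C = 2·N−B = 2·(6, 15)−(10, 10)]
4. C_y = 20  [C = 2·N−B = 2·(6, 15)−(10, 10)]
   so C = (2, 20)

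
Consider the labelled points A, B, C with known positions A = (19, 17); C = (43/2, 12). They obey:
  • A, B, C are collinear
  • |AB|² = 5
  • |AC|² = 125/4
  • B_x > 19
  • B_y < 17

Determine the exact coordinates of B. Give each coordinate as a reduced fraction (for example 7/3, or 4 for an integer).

B = (20, 15)

1. B_x = 20  [[A, B, C are collinear ⇒ -5x-5/2y+275/2=0] ∩ [|B−(19, 17)|²=5]]
2. B_y = 15  [[A, B, C are collinear ⇒ -5x-5/2y+275/2=0] ∩ [|B−(19, 17)|²=5]]
   so B = (20, 15)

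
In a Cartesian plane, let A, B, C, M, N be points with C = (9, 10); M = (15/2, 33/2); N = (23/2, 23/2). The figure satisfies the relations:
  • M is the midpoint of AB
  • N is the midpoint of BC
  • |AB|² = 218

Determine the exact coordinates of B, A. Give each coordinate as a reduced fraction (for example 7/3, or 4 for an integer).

1. B_x = 14  [B = 2·N−C = 2·(23/2, 23/2)−(9, 10)]
2. B_y = 13  [B = 2·N−C = 2·(23/2, 23/2)−(9, 10)]
   so B = (14, 13)
3. A_x = 1  [A = 2·M−B = 2·(15/2, 33/2)−(14, 13)]
4. A_y = 20  [A = 2·M−B = 2·(15/2, 33/2)−(14, 13)]
   so A = (1, 20)

B = (14, 13)
A = (1, 20)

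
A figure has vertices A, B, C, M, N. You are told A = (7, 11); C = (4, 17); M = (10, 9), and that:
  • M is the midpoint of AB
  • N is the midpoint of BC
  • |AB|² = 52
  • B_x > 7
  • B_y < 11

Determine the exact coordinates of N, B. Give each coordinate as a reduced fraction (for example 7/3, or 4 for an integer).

N = (17/2, 12)
B = (13, 7)

1. B_x = 13  [B = 2·M−A = 2·(10, 9)−(7, 11)]
2. B_y = 7  [B = 2·M−A = 2·(10, 9)−(7, 11)]
   so B = (13, 7)
3. N_x = 17/2  [2·N = B+C = (13, 7)+(4, 17)]
4. N_y = 12  [2·N = B+C = (13, 7)+(4, 17)]
   so N = (17/2, 12)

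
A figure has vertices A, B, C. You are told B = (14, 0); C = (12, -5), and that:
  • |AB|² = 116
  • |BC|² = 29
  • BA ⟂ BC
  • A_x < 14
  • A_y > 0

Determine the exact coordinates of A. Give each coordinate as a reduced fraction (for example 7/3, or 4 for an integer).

A = (4, 4)

1. A_x = 4  [[BA ⟂ BC ⇒ -2x-5y+28=0] ∩ [|A−(14, 0)|²=116]]
2. A_y = 4  [[BA ⟂ BC ⇒ -2x-5y+28=0] ∩ [|A−(14, 0)|²=116]]
   so A = (4, 4)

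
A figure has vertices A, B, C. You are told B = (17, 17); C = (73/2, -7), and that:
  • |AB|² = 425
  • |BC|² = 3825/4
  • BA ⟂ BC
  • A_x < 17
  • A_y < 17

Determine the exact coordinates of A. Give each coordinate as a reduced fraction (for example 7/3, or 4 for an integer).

A = (1, 4)

1. A_x = 1  [[BA ⟂ BC ⇒ 39/2x-24y+153/2=0] ∩ [|A−(17, 17)|²=425]]
2. A_y = 4  [[BA ⟂ BC ⇒ 39/2x-24y+153/2=0] ∩ [|A−(17, 17)|²=425]]
   so A = (1, 4)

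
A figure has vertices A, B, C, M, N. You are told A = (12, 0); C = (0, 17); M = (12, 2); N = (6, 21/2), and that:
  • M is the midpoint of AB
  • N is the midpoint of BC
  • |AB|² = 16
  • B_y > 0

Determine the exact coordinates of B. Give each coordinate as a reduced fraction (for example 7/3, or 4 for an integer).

1. B_x = 12  [B = 2·M−A = 2·(12, 2)−(12, 0)]
2. B_y = 4  [B = 2·M−A = 2·(12, 2)−(12, 0)]
   so B = (12, 4)

B = (12, 4)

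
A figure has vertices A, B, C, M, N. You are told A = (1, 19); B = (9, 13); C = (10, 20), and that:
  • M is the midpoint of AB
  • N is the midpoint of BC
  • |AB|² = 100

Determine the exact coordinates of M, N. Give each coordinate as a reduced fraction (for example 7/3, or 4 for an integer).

1. M_x = 5  [2·M = A+B = (1, 19)+(9, 13)]
2. M_y = 16  [2·M = A+B = (1, 19)+(9, 13)]
   so M = (5, 16)
3. N_x = 19/2  [2·N = B+C = (9, 13)+(10, 20)]
4. N_y = 33/2  [2·N = B+C = (9, 13)+(10, 20)]
   so N = (19/2, 33/2)

M = (5, 16)
N = (19/2, 33/2)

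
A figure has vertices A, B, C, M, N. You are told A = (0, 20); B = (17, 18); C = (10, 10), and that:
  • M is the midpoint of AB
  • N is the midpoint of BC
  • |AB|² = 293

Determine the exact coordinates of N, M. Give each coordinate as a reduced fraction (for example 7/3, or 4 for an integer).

N = (27/2, 14)
M = (17/2, 19)

1. M_x = 17/2  [2·M = A+B = (0, 20)+(17, 18)]
2. M_y = 19  [2·M = A+B = (0, 20)+(17, 18)]
   so M = (17/2, 19)
3. N_x = 27/2  [2·N = B+C = (17, 18)+(10, 10)]
4. N_y = 14  [2·N = B+C = (17, 18)+(10, 10)]
   so N = (27/2, 14)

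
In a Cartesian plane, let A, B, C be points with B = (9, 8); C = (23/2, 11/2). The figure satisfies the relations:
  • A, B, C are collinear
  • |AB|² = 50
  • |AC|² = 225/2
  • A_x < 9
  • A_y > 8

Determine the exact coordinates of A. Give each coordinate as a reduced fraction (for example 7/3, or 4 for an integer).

1. A_x = 4  [[A, B, C are collinear ⇒ 5/2x+5/2y-85/2=0] ∩ [|A−(9, 8)|²=50]]
2. A_y = 13  [[A, B, C are collinear ⇒ 5/2x+5/2y-85/2=0] ∩ [|A−(9, 8)|²=50]]
   so A = (4, 13)

A = (4, 13)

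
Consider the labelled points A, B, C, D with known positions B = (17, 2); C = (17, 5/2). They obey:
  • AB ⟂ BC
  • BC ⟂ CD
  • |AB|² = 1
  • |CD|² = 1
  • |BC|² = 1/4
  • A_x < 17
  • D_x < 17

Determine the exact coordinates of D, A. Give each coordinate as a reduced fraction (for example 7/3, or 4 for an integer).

D = (16, 5/2)
A = (16, 2)

1. D_x = 16  [[BC ⟂ CD ⇒ 1/2y-5/4=0] ∩ [|D−(17, 5/2)|²=1]]
2. D_y = 5/2  [[BC ⟂ CD ⇒ 1/2y-5/4=0] ∩ [|D−(17, 5/2)|²=1]]
   so D = (16, 5/2)
3. A_x = 16  [[AB ⟂ BC ⇒ -1/2y+1=0] ∩ [|A−(17, 2)|²=1]]
4. A_y = 2  [[AB ⟂ BC ⇒ -1/2y+1=0] ∩ [|A−(17, 2)|²=1]]
   so A = (16, 2)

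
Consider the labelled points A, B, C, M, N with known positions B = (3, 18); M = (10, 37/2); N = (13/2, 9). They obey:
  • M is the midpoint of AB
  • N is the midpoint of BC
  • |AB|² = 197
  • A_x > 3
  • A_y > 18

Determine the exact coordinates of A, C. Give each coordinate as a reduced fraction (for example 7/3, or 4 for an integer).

1. A_x = 17  [A = 2·M−B = 2·(10, 37/2)−(3, 18)]
2. A_y = 19  [A = 2·M−B = 2·(10, 37/2)−(3, 18)]
   so A = (17, 19)
3. C_x = 10  [C = 2·N−B = 2·(13/2, 9)−(3, 18)]
4. C_y = 0  [C = 2·N−B = 2·(13/2, 9)−(3, 18)]
   so C = (10, 0)

A = (17, 19)
C = (10, 0)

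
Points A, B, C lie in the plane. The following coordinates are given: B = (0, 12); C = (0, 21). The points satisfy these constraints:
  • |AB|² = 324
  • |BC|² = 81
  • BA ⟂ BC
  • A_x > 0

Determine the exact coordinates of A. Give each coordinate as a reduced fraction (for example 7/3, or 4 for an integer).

A = (18, 12)

1. A_x = 18  [[BA ⟂ BC ⇒ 9y-108=0] ∩ [|A−(0, 12)|²=324]]
2. A_y = 12  [[BA ⟂ BC ⇒ 9y-108=0] ∩ [|A−(0, 12)|²=324]]
   so A = (18, 12)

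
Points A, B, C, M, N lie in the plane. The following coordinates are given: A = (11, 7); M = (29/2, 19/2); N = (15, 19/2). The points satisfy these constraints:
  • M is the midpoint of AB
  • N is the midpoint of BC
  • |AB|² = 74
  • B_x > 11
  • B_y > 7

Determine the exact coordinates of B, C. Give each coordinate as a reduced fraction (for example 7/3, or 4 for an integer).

B = (18, 12)
C = (12, 7)

1. B_x = 18  [B = 2·M−A = 2·(29/2, 19/2)−(11, 7)]
2. B_y = 12  [B = 2·M−A = 2·(29/2, 19/2)−(11, 7)]
   so B = (18, 12)
3. C_x = 12  [C = 2·N−B = 2·(15, 19/2)−(18, 12)]
4. C_y = 7  [C = 2·N−B = 2·(15, 19/2)−(18, 12)]
   so C = (12, 7)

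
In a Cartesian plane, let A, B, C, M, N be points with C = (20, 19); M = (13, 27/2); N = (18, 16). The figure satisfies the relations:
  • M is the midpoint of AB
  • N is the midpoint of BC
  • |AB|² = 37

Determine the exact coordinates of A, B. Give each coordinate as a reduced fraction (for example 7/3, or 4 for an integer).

1. B_x = 16  [B = 2·N−C = 2·(18, 16)−(20, 19)]
2. B_y = 13  [B = 2·N−C = 2·(18, 16)−(20, 19)]
   so B = (16, 13)
3. A_x = 10  [A = 2·M−B = 2·(13, 27/2)−(16, 13)]
4. A_y = 14  [A = 2·M−B = 2·(13, 27/2)−(16, 13)]
   so A = (10, 14)

A = (10, 14)
B = (16, 13)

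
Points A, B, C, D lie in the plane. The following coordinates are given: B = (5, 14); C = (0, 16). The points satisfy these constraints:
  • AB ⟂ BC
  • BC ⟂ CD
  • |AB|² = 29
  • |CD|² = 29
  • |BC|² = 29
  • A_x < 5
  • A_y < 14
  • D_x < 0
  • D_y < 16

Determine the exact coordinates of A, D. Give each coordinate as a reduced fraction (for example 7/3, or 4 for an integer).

A = (3, 9)
D = (-2, 11)

1. A_x = 3  [[AB ⟂ BC ⇒ 5x-2y+3=0] ∩ [|A−(5, 14)|²=29]]
2. A_y = 9  [[AB ⟂ BC ⇒ 5x-2y+3=0] ∩ [|A−(5, 14)|²=29]]
   so A = (3, 9)
3. D_x = -2  [[BC ⟂ CD ⇒ -5x+2y-32=0] ∩ [|D−(0, 16)|²=29]]
4. D_y = 11  [[BC ⟂ CD ⇒ -5x+2y-32=0] ∩ [|D−(0, 16)|²=29]]
   so D = (-2, 11)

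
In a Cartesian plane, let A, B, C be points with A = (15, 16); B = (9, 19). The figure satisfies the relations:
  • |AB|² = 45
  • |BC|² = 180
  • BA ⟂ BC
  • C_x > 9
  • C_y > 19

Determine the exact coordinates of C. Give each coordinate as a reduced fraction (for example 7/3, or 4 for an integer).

1. C_x = 15  [[BA ⟂ BC ⇒ 6x-3y+3=0] ∩ [|C−(9, 19)|²=180]]
2. C_y = 31  [[BA ⟂ BC ⇒ 6x-3y+3=0] ∩ [|C−(9, 19)|²=180]]
   so C = (15, 31)

C = (15, 31)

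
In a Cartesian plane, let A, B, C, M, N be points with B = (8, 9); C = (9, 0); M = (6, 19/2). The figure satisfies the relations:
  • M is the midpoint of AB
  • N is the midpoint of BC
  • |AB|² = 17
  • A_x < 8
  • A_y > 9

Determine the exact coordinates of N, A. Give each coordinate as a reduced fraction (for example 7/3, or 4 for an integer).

N = (17/2, 9/2)
A = (4, 10)

1. A_x = 4  [A = 2·M−B = 2·(6, 19/2)−(8, 9)]
2. A_y = 10  [A = 2·M−B = 2·(6, 19/2)−(8, 9)]
   so A = (4, 10)
3. N_x = 17/2  [2·N = B+C = (8, 9)+(9, 0)]
4. N_y = 9/2  [2·N = B+C = (8, 9)+(9, 0)]
   so N = (17/2, 9/2)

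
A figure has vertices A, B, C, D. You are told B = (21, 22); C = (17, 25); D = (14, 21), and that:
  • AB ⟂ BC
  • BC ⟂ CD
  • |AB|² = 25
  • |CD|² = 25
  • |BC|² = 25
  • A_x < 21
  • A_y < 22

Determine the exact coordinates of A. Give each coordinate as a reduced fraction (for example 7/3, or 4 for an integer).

A = (18, 18)

1. A_x = 18  [[AB ⟂ BC ⇒ 4x-3y-18=0] ∩ [|A−(21, 22)|²=25]]
2. A_y = 18  [[AB ⟂ BC ⇒ 4x-3y-18=0] ∩ [|A−(21, 22)|²=25]]
   so A = (18, 18)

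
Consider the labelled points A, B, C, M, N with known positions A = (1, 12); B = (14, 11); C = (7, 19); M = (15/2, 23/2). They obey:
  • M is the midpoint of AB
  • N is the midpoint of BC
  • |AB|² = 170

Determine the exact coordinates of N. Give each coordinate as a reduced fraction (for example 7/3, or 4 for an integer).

1. N_x = 21/2  [2·N = B+C = (14, 11)+(7, 19)]
2. N_y = 15  [2·N = B+C = (14, 11)+(7, 19)]
   so N = (21/2, 15)

N = (21/2, 15)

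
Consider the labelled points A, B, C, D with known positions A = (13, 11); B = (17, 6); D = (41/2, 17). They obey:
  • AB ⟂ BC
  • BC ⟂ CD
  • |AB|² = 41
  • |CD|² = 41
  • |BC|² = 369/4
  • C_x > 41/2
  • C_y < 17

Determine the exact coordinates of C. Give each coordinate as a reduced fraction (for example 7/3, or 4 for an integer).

1. C_x = 49/2  [[AB ⟂ BC ⇒ 4x-5y-38=0] ∩ [|C−(41/2, 17)|²=41]]
2. C_y = 12  [[AB ⟂ BC ⇒ 4x-5y-38=0] ∩ [|C−(41/2, 17)|²=41]]
   so C = (49/2, 12)

C = (49/2, 12)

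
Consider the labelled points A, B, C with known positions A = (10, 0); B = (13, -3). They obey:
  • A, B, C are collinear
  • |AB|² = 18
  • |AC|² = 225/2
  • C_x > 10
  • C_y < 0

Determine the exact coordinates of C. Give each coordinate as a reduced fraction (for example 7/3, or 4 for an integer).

C = (35/2, -15/2)

1. C_x = 35/2  [[A, B, C are collinear ⇒ 3x+3y-30=0] ∩ [|C−(10, 0)|²=225/2]]
2. C_y = -15/2  [[A, B, C are collinear ⇒ 3x+3y-30=0] ∩ [|C−(10, 0)|²=225/2]]
   so C = (35/2, -15/2)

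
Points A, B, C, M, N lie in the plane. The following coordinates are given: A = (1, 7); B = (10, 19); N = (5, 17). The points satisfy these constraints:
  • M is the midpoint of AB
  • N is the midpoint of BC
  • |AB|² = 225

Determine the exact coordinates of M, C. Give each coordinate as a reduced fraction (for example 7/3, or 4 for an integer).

M = (11/2, 13)
C = (0, 15)

1. M_x = 11/2  [2·M = A+B = (1, 7)+(10, 19)]
2. M_y = 13  [2·M = A+B = (1, 7)+(10, 19)]
   so M = (11/2, 13)
3. C_x = 0  [C = 2·N−B = 2·(5, 17)−(10, 19)]
4. C_y = 15  [C = 2·N−B = 2·(5, 17)−(10, 19)]
   so C = (0, 15)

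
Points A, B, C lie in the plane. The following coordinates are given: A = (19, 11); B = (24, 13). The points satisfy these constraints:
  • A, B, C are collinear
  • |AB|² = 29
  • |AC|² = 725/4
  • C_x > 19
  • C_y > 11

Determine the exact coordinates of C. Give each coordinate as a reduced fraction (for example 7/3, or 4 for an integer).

1. C_x = 63/2  [[A, B, C are collinear ⇒ -2x+5y-17=0] ∩ [|C−(19, 11)|²=725/4]]
2. C_y = 16  [[A, B, C are collinear ⇒ -2x+5y-17=0] ∩ [|C−(19, 11)|²=725/4]]
   so C = (63/2, 16)

C = (63/2, 16)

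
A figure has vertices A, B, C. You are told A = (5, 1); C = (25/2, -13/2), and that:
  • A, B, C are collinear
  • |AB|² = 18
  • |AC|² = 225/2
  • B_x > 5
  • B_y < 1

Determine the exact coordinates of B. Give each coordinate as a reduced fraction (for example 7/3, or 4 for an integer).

1. B_x = 8  [[A, B, C are collinear ⇒ -15/2x-15/2y+45=0] ∩ [|B−(5, 1)|²=18]]
2. B_y = -2  [[A, B, C are collinear ⇒ -15/2x-15/2y+45=0] ∩ [|B−(5, 1)|²=18]]
   so B = (8, -2)

B = (8, -2)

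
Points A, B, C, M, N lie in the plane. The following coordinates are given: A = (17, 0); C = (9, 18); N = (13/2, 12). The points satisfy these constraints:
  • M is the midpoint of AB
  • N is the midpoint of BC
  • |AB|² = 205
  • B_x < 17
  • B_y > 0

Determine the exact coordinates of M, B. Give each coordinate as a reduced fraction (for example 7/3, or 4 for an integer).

M = (21/2, 3)
B = (4, 6)

1. B_x = 4  [B = 2·N−C = 2·(13/2, 12)−(9, 18)]
2. B_y = 6  [B = 2·N−C = 2·(13/2, 12)−(9, 18)]
   so B = (4, 6)
3. M_x = 21/2  [2·M = A+B = (17, 0)+(4, 6)]
4. M_y = 3  [2·M = A+B = (17, 0)+(4, 6)]
   so M = (21/2, 3)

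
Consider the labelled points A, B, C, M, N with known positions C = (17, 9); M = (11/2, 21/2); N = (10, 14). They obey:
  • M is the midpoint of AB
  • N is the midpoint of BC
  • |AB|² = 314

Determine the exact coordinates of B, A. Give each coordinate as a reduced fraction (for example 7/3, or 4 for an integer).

1. B_x = 3  [B = 2·N−C = 2·(10, 14)−(17, 9)]
2. B_y = 19  [B = 2·N−C = 2·(10, 14)−(17, 9)]
   so B = (3, 19)
3. A_x = 8  [A = 2·M−B = 2·(11/2, 21/2)−(3, 19)]
4. A_y = 2  [A = 2·M−B = 2·(11/2, 21/2)−(3, 19)]
   so A = (8, 2)

B = (3, 19)
A = (8, 2)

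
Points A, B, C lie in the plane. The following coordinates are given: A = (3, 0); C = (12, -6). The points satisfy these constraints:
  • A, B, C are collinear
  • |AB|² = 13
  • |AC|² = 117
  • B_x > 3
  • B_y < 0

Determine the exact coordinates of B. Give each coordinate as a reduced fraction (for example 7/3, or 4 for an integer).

1. B_x = 6  [[A, B, C are collinear ⇒ -6x-9y+18=0] ∩ [|B−(3, 0)|²=13]]
2. B_y = -2  [[A, B, C are collinear ⇒ -6x-9y+18=0] ∩ [|B−(3, 0)|²=13]]
   so B = (6, -2)

B = (6, -2)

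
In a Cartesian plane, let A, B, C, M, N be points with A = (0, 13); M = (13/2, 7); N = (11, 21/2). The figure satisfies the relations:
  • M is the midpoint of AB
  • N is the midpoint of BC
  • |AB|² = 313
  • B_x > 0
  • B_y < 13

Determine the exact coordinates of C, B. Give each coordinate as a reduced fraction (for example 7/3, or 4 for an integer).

1. B_x = 13  [B = 2·M−A = 2·(13/2, 7)−(0, 13)]
2. B_y = 1  [B = 2·M−A = 2·(13/2, 7)−(0, 13)]
   so B = (13, 1)
3. C_x = 9  [C = 2·N−B = 2·(11, 21/2)−(13, 1)]
4. C_y = 20  [C = 2·N−B = 2·(11, 21/2)−(13, 1)]
   so C = (9, 20)

C = (9, 20)
B = (13, 1)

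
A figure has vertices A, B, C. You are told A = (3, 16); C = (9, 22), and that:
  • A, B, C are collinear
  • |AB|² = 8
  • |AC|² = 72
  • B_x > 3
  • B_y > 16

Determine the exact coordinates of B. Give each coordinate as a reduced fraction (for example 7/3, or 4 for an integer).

B = (5, 18)

1. B_x = 5  [[A, B, C are collinear ⇒ 6x-6y+78=0] ∩ [|B−(3, 16)|²=8]]
2. B_y = 18  [[A, B, C are collinear ⇒ 6x-6y+78=0] ∩ [|B−(3, 16)|²=8]]
   so B = (5, 18)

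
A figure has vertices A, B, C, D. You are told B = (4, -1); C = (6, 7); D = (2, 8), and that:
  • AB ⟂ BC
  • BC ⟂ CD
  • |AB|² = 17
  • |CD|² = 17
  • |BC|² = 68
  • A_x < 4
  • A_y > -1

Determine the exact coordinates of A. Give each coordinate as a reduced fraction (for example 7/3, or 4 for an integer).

A = (0, 0)

1. A_x = 0  [[AB ⟂ BC ⇒ -2x-8y=0] ∩ [|A−(4, -1)|²=17]]
2. A_y = 0  [[AB ⟂ BC ⇒ -2x-8y=0] ∩ [|A−(4, -1)|²=17]]
   so A = (0, 0)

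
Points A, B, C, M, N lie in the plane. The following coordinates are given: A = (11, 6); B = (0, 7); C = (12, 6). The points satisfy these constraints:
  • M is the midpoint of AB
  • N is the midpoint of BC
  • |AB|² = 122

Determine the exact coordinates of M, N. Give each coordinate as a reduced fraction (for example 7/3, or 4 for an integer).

1. M_x = 11/2  [2·M = A+B = (11, 6)+(0, 7)]
2. M_y = 13/2  [2·M = A+B = (11, 6)+(0, 7)]
   so M = (11/2, 13/2)
3. N_x = 6  [2·N = B+C = (0, 7)+(12, 6)]
4. N_y = 13/2  [2·N = B+C = (0, 7)+(12, 6)]
   so N = (6, 13/2)

M = (11/2, 13/2)
N = (6, 13/2)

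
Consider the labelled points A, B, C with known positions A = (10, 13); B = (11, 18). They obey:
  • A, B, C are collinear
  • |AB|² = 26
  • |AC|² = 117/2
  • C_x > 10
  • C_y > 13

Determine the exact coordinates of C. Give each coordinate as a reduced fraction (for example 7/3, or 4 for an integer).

1. C_x = 23/2  [[A, B, C are collinear ⇒ -5x+1y+37=0] ∩ [|C−(10, 13)|²=117/2]]
2. C_y = 41/2  [[A, B, C are collinear ⇒ -5x+1y+37=0] ∩ [|C−(10, 13)|²=117/2]]
   so C = (23/2, 41/2)

C = (23/2, 41/2)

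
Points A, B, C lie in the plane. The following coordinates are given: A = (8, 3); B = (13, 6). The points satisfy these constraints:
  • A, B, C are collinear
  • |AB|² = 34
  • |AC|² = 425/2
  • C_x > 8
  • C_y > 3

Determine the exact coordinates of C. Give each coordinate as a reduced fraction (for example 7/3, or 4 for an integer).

1. C_x = 41/2  [[A, B, C are collinear ⇒ -3x+5y+9=0] ∩ [|C−(8, 3)|²=425/2]]
2. C_y = 21/2  [[A, B, C are collinear ⇒ -3x+5y+9=0] ∩ [|C−(8, 3)|²=425/2]]
   so C = (41/2, 21/2)

C = (41/2, 21/2)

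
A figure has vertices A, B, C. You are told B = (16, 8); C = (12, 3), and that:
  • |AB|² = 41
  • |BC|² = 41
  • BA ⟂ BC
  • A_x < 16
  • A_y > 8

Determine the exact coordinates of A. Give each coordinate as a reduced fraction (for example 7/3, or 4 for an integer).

A = (11, 12)

1. A_x = 11  [[BA ⟂ BC ⇒ -4x-5y+104=0] ∩ [|A−(16, 8)|²=41]]
2. A_y = 12  [[BA ⟂ BC ⇒ -4x-5y+104=0] ∩ [|A−(16, 8)|²=41]]
   so A = (11, 12)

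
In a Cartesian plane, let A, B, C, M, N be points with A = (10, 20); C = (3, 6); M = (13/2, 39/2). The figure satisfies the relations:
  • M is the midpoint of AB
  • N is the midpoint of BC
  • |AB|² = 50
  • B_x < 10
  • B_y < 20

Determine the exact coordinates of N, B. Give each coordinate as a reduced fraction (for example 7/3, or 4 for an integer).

1. B_x = 3  [B = 2·M−A = 2·(13/2, 39/2)−(10, 20)]
2. B_y = 19  [B = 2·M−A = 2·(13/2, 39/2)−(10, 20)]
   so B = (3, 19)
3. N_x = 3  [2·N = B+C = (3, 19)+(3, 6)]
4. N_y = 25/2  [2·N = B+C = (3, 19)+(3, 6)]
   so N = (3, 25/2)

N = (3, 25/2)
B = (3, 19)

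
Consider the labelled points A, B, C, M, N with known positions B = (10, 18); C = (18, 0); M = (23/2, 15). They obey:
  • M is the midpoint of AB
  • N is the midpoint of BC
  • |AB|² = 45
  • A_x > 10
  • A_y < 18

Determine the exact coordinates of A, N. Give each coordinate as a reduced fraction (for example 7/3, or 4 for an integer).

1. A_x = 13  [A = 2·M−B = 2·(23/2, 15)−(10, 18)]
2. A_y = 12  [A = 2·M−B = 2·(23/2, 15)−(10, 18)]
   so A = (13, 12)
3. N_x = 14  [2·N = B+C = (10, 18)+(18, 0)]
4. N_y = 9  [2·N = B+C = (10, 18)+(18, 0)]
   so N = (14, 9)

A = (13, 12)
N = (14, 9)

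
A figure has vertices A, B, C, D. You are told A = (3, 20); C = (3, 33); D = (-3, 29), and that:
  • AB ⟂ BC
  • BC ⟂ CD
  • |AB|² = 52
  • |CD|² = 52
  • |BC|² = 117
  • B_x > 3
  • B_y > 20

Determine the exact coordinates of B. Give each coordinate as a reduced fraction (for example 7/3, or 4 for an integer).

B = (9, 24)

1. B_x = 9  [[BC ⟂ CD ⇒ 6x+4y-150=0] ∩ [|B−(3, 20)|²=52]]
2. B_y = 24  [[BC ⟂ CD ⇒ 6x+4y-150=0] ∩ [|B−(3, 20)|²=52]]
   so B = (9, 24)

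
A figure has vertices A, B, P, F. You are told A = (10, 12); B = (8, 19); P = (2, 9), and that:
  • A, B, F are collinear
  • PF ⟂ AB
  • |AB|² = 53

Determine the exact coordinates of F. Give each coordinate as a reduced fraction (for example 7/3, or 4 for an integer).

1. F_x = 540/53  [[A, B, F are collinear ⇒ -7x-2y+94=0] ∩ [PF ⟂ AB ⇒ -2x+7y-59=0]]
2. F_y = 601/53  [[A, B, F are collinear ⇒ -7x-2y+94=0] ∩ [PF ⟂ AB ⇒ -2x+7y-59=0]]
   so F = (540/53, 601/53)

F = (540/53, 601/53)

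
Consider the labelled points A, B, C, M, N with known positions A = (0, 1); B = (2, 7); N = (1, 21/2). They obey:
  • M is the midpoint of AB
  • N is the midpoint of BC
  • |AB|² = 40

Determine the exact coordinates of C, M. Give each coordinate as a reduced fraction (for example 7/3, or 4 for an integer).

C = (0, 14)
M = (1, 4)

1. M_x = 1  [2·M = A+B = (0, 1)+(2, 7)]
2. M_y = 4  [2·M = A+B = (0, 1)+(2, 7)]
   so M = (1, 4)
3. C_x = 0  [C = 2·N−B = 2·(1, 21/2)−(2, 7)]
4. C_y = 14  [C = 2·N−B = 2·(1, 21/2)−(2, 7)]
   so C = (0, 14)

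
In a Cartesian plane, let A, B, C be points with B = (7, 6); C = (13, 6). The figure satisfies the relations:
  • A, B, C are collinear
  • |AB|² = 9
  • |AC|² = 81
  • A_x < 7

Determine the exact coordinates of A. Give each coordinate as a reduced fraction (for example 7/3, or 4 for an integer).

1. A_x = 4  [[A, B, C are collinear ⇒ 6y-36=0] ∩ [|A−(7, 6)|²=9]]
2. A_y = 6  [[A, B, C are collinear ⇒ 6y-36=0] ∩ [|A−(7, 6)|²=9]]
   so A = (4, 6)

A = (4, 6)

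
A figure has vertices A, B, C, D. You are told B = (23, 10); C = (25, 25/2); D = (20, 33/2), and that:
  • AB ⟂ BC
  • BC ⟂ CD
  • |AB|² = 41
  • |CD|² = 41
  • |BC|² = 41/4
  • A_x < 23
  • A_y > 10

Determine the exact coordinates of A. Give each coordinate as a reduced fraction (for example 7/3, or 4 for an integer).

A = (18, 14)

1. A_x = 18  [[AB ⟂ BC ⇒ -2x-5/2y+71=0] ∩ [|A−(23, 10)|²=41]]
2. A_y = 14  [[AB ⟂ BC ⇒ -2x-5/2y+71=0] ∩ [|A−(23, 10)|²=41]]
   so A = (18, 14)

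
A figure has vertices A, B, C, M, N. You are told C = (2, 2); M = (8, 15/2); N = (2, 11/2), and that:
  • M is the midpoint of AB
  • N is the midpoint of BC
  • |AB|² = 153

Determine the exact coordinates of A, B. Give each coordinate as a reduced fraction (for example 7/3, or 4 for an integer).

1. B_x = 2  [B = 2·N−C = 2·(2, 11/2)−(2, 2)]
2. B_y = 9  [B = 2·N−C = 2·(2, 11/2)−(2, 2)]
   so B = (2, 9)
3. A_x = 14  [A = 2·M−B = 2·(8, 15/2)−(2, 9)]
4. A_y = 6  [A = 2·M−B = 2·(8, 15/2)−(2, 9)]
   so A = (14, 6)

A = (14, 6)
B = (2, 9)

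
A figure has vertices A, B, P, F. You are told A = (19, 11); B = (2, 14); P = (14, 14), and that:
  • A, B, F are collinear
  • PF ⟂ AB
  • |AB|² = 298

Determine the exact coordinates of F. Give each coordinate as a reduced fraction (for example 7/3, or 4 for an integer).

F = (2032/149, 1780/149)

1. F_x = 2032/149  [[A, B, F are collinear ⇒ -3x-17y+244=0] ∩ [PF ⟂ AB ⇒ -17x+3y+196=0]]
2. F_y = 1780/149  [[A, B, F are collinear ⇒ -3x-17y+244=0] ∩ [PF ⟂ AB ⇒ -17x+3y+196=0]]
   so F = (2032/149, 1780/149)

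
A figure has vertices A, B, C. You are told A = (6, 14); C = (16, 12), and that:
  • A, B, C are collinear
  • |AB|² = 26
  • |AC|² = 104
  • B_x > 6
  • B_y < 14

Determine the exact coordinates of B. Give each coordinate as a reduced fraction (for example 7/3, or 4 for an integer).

1. B_x = 11  [[A, B, C are collinear ⇒ -2x-10y+152=0] ∩ [|B−(6, 14)|²=26]]
2. B_y = 13  [[A, B, C are collinear ⇒ -2x-10y+152=0] ∩ [|B−(6, 14)|²=26]]
   so B = (11, 13)

B = (11, 13)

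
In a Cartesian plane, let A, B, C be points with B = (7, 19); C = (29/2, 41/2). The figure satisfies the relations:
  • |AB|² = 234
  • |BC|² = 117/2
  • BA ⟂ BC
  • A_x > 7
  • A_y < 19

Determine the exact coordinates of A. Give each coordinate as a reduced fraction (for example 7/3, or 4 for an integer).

1. A_x = 10  [[BA ⟂ BC ⇒ 15/2x+3/2y-81=0] ∩ [|A−(7, 19)|²=234]]
2. A_y = 4  [[BA ⟂ BC ⇒ 15/2x+3/2y-81=0] ∩ [|A−(7, 19)|²=234]]
   so A = (10, 4)

A = (10, 4)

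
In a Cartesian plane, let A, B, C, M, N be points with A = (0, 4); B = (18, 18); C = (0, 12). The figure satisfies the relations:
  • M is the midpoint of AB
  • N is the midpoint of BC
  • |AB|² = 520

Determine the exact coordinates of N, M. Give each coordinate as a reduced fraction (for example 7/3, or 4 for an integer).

1. M_x = 9  [2·M = A+B = (0, 4)+(18, 18)]
2. M_y = 11  [2·M = A+B = (0, 4)+(18, 18)]
   so M = (9, 11)
3. N_x = 9  [2·N = B+C = (18, 18)+(0, 12)]
4. N_y = 15  [2·N = B+C = (18, 18)+(0, 12)]
   so N = (9, 15)

N = (9, 15)
M = (9, 11)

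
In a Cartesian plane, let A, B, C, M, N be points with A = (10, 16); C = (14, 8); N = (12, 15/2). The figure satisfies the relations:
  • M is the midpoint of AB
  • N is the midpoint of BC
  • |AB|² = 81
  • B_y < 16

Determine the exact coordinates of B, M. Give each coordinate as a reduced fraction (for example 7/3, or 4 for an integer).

1. B_x = 10  [B = 2·N−C = 2·(12, 15/2)−(14, 8)]
2. B_y = 7  [B = 2·N−C = 2·(12, 15/2)−(14, 8)]
   so B = (10, 7)
3. M_x = 10  [2·M = A+B = (10, 16)+(10, 7)]
4. M_y = 23/2  [2·M = A+B = (10, 16)+(10, 7)]
   so M = (10, 23/2)

B = (10, 7)
M = (10, 23/2)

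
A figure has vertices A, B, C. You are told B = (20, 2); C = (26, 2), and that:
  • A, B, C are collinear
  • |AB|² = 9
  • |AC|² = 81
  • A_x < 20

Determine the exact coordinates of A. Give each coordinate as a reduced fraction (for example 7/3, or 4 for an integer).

A = (17, 2)

1. A_x = 17  [[A, B, C are collinear ⇒ 6y-12=0] ∩ [|A−(20, 2)|²=9]]
2. A_y = 2  [[A, B, C are collinear ⇒ 6y-12=0] ∩ [|A−(20, 2)|²=9]]
   so A = (17, 2)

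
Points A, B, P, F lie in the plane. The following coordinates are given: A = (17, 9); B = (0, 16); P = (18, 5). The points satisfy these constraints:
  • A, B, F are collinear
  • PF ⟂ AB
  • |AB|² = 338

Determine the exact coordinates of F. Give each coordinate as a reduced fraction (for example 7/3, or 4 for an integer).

F = (6511/338, 2727/338)

1. F_x = 6511/338  [[A, B, F are collinear ⇒ -7x-17y+272=0] ∩ [PF ⟂ AB ⇒ -17x+7y+271=0]]
2. F_y = 2727/338  [[A, B, F are collinear ⇒ -7x-17y+272=0] ∩ [PF ⟂ AB ⇒ -17x+7y+271=0]]
   so F = (6511/338, 2727/338)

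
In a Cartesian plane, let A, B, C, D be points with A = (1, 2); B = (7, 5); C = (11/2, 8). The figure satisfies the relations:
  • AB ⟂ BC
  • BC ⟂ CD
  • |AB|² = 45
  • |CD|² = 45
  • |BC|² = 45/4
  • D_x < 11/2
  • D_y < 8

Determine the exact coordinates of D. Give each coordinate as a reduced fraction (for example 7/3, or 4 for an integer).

D = (-1/2, 5)

1. D_x = -1/2  [[BC ⟂ CD ⇒ -3/2x+3y-63/4=0] ∩ [|D−(11/2, 8)|²=45]]
2. D_y = 5  [[BC ⟂ CD ⇒ -3/2x+3y-63/4=0] ∩ [|D−(11/2, 8)|²=45]]
   so D = (-1/2, 5)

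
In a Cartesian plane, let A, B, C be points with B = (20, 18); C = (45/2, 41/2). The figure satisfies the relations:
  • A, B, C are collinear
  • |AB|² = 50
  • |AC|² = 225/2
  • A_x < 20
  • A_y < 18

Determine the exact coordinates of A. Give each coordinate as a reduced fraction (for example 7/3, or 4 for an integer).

1. A_x = 15  [[A, B, C are collinear ⇒ -5/2x+5/2y+5=0] ∩ [|A−(20, 18)|²=50]]
2. A_y = 13  [[A, B, C are collinear ⇒ -5/2x+5/2y+5=0] ∩ [|A−(20, 18)|²=50]]
   so A = (15, 13)

A = (15, 13)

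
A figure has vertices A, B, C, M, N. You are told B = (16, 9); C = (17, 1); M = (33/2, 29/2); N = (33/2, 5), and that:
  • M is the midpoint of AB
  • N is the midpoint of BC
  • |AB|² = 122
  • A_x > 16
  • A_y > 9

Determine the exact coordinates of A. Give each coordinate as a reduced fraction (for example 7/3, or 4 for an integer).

1. A_x = 17  [A = 2·M−B = 2·(33/2, 29/2)−(16, 9)]
2. A_y = 20  [A = 2·M−B = 2·(33/2, 29/2)−(16, 9)]
   so A = (17, 20)

A = (17, 20)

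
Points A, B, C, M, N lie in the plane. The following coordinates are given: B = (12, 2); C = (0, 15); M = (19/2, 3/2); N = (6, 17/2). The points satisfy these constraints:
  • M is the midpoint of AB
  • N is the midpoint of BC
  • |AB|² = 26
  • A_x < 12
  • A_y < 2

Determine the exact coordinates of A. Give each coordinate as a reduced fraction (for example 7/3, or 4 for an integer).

1. A_x = 7  [A = 2·M−B = 2·(19/2, 3/2)−(12, 2)]
2. A_y = 1  [A = 2·M−B = 2·(19/2, 3/2)−(12, 2)]
   so A = (7, 1)

A = (7, 1)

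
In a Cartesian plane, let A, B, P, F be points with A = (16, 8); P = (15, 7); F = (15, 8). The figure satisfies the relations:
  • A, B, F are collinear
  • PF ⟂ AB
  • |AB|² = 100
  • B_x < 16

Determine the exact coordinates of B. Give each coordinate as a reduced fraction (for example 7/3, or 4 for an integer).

1. B_x = 6  [[A, B, F are collinear ⇒ 1y-8=0] ∩ [|B−(16, 8)|²=100]]
2. B_y = 8  [[A, B, F are collinear ⇒ 1y-8=0] ∩ [|B−(16, 8)|²=100]]
   so B = (6, 8)

B = (6, 8)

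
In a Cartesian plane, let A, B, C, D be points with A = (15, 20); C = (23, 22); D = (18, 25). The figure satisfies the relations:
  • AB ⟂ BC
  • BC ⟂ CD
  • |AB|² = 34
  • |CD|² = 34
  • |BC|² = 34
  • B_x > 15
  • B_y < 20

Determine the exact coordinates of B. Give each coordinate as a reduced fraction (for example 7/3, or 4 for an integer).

1. B_x = 20  [[BC ⟂ CD ⇒ 5x-3y-49=0] ∩ [|B−(15, 20)|²=34]]
2. B_y = 17  [[BC ⟂ CD ⇒ 5x-3y-49=0] ∩ [|B−(15, 20)|²=34]]
   so B = (20, 17)

B = (20, 17)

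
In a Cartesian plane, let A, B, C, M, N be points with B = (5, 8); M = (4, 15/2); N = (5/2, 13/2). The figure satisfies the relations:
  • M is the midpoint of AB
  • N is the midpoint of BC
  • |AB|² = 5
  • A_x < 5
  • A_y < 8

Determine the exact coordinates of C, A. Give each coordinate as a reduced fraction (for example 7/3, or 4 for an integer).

C = (0, 5)
A = (3, 7)

1. A_x = 3  [A = 2·M−B = 2·(4, 15/2)−(5, 8)]
2. A_y = 7  [A = 2·M−B = 2·(4, 15/2)−(5, 8)]
   so A = (3, 7)
3. C_x = 0  [C = 2·N−B = 2·(5/2, 13/2)−(5, 8)]
4. C_y = 5  [C = 2·N−B = 2·(5/2, 13/2)−(5, 8)]
   so C = (0, 5)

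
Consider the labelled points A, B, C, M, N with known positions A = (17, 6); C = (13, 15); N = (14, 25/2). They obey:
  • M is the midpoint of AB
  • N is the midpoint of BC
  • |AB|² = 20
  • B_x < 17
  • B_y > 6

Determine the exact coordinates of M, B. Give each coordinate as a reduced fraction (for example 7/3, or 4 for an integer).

M = (16, 8)
B = (15, 10)

1. B_x = 15  [B = 2·N−C = 2·(14, 25/2)−(13, 15)]
2. B_y = 10  [B = 2·N−C = 2·(14, 25/2)−(13, 15)]
   so B = (15, 10)
3. M_x = 16  [2·M = A+B = (17, 6)+(15, 10)]
4. M_y = 8  [2·M = A+B = (17, 6)+(15, 10)]
   so M = (16, 8)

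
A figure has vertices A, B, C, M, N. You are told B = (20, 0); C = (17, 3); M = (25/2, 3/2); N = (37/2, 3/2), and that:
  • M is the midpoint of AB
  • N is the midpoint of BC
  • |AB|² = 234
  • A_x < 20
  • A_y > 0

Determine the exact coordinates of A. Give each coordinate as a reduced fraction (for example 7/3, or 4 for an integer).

A = (5, 3)

1. A_x = 5  [A = 2·M−B = 2·(25/2, 3/2)−(20, 0)]
2. A_y = 3  [A = 2·M−B = 2·(25/2, 3/2)−(20, 0)]
   so A = (5, 3)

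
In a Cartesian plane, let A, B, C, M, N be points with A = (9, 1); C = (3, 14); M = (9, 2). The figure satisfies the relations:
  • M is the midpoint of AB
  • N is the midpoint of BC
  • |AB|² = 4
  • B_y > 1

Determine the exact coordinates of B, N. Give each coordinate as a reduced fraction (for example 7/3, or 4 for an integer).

1. B_x = 9  [B = 2·M−A = 2·(9, 2)−(9, 1)]
2. B_y = 3  [B = 2·M−A = 2·(9, 2)−(9, 1)]
   so B = (9, 3)
3. N_x = 6  [2·N = B+C = (9, 3)+(3, 14)]
4. N_y = 17/2  [2·N = B+C = (9, 3)+(3, 14)]
   so N = (6, 17/2)

B = (9, 3)
N = (6, 17/2)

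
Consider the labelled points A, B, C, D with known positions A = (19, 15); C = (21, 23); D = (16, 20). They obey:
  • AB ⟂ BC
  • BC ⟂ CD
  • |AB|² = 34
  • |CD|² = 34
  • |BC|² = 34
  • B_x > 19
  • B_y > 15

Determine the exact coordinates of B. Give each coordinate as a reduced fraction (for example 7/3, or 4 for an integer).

1. B_x = 24  [[BC ⟂ CD ⇒ 5x+3y-174=0] ∩ [|B−(19, 15)|²=34]]
2. B_y = 18  [[BC ⟂ CD ⇒ 5x+3y-174=0] ∩ [|B−(19, 15)|²=34]]
   so B = (24, 18)

B = (24, 18)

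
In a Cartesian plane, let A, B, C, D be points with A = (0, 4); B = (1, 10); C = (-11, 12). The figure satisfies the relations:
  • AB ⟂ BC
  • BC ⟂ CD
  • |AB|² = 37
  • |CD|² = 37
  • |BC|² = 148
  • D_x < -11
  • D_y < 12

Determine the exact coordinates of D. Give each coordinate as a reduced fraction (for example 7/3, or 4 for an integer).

D = (-12, 6)

1. D_x = -12  [[BC ⟂ CD ⇒ -12x+2y-156=0] ∩ [|D−(-11, 12)|²=37]]
2. D_y = 6  [[BC ⟂ CD ⇒ -12x+2y-156=0] ∩ [|D−(-11, 12)|²=37]]
   so D = (-12, 6)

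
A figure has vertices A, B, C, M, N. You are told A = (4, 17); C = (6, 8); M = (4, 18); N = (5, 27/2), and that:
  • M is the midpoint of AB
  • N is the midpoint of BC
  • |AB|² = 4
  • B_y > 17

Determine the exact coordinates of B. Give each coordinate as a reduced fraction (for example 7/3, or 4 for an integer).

B = (4, 19)

1. B_x = 4  [B = 2·M−A = 2·(4, 18)−(4, 17)]
2. B_y = 19  [B = 2·M−A = 2·(4, 18)−(4, 17)]
   so B = (4, 19)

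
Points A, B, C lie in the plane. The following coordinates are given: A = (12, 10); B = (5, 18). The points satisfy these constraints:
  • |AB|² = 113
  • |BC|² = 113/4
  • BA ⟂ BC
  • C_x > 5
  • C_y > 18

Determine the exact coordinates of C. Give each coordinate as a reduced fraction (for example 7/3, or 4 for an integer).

1. C_x = 9  [[BA ⟂ BC ⇒ 7x-8y+109=0] ∩ [|C−(5, 18)|²=113/4]]
2. C_y = 43/2  [[BA ⟂ BC ⇒ 7x-8y+109=0] ∩ [|C−(5, 18)|²=113/4]]
   so C = (9, 43/2)

C = (9, 43/2)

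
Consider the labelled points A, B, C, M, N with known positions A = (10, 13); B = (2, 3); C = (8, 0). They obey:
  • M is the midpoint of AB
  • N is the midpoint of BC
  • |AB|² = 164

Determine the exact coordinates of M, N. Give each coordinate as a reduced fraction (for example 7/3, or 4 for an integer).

1. M_x = 6  [2·M = A+B = (10, 13)+(2, 3)]
2. M_y = 8  [2·M = A+B = (10, 13)+(2, 3)]
   so M = (6, 8)
3. N_x = 5  [2·N = B+C = (2, 3)+(8, 0)]
4. N_y = 3/2  [2·N = B+C = (2, 3)+(8, 0)]
   so N = (5, 3/2)

M = (6, 8)
N = (5, 3/2)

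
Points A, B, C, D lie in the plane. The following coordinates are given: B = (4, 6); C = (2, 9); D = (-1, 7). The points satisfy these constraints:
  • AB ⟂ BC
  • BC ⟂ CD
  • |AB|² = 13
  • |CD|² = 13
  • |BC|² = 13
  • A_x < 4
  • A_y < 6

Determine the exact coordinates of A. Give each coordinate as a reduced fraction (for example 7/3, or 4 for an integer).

1. A_x = 1  [[AB ⟂ BC ⇒ 2x-3y+10=0] ∩ [|A−(4, 6)|²=13]]
2. A_y = 4  [[AB ⟂ BC ⇒ 2x-3y+10=0] ∩ [|A−(4, 6)|²=13]]
   so A = (1, 4)

A = (1, 4)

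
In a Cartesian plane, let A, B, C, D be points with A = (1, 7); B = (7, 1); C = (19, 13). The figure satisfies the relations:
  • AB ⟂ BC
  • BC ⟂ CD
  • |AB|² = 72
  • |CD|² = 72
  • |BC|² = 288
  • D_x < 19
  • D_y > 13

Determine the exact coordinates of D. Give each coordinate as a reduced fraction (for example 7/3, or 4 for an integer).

D = (13, 19)

1. D_x = 13  [[BC ⟂ CD ⇒ 12x+12y-384=0] ∩ [|D−(19, 13)|²=72]]
2. D_y = 19  [[BC ⟂ CD ⇒ 12x+12y-384=0] ∩ [|D−(19, 13)|²=72]]
   so D = (13, 19)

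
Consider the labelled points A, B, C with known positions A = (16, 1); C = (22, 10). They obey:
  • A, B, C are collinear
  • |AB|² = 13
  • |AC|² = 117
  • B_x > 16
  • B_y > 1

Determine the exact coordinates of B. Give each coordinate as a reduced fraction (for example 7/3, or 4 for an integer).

1. B_x = 18  [[A, B, C are collinear ⇒ 9x-6y-138=0] ∩ [|B−(16, 1)|²=13]]
2. B_y = 4  [[A, B, C are collinear ⇒ 9x-6y-138=0] ∩ [|B−(16, 1)|²=13]]
   so B = (18, 4)

B = (18, 4)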